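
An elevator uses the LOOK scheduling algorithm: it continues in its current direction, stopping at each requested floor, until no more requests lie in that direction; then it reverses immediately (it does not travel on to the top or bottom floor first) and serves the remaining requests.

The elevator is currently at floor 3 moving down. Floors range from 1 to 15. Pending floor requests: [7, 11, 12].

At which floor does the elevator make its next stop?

Answer: 7

Derivation:
Current floor: 3, direction: down
Requests above: [7, 11, 12]
Requests below: []
Moving down but no requests below → reverse; nearest above is min([7, 11, 12]) = 7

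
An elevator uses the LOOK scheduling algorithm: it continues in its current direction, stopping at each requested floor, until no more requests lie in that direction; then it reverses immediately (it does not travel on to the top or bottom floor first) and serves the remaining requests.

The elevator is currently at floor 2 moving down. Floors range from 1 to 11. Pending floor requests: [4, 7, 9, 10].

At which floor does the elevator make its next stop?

Answer: 4

Derivation:
Current floor: 2, direction: down
Requests above: [4, 7, 9, 10]
Requests below: []
Moving down but no requests below → reverse; nearest above is min([4, 7, 9, 10]) = 4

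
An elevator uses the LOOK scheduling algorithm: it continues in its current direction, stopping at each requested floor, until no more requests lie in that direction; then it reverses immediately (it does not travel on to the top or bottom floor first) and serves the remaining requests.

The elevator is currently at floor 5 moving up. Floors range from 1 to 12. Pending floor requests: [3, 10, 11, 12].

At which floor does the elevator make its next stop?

Answer: 10

Derivation:
Current floor: 5, direction: up
Requests above: [10, 11, 12]
Requests below: [3]
Moving up and requests lie above → nearest above is min([10, 11, 12]) = 10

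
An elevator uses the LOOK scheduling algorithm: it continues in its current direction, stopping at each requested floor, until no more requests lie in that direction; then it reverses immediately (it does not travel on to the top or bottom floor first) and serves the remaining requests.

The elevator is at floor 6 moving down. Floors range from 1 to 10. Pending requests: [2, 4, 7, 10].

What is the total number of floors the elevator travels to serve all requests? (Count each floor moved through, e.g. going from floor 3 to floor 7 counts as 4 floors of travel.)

Start at floor 6 moving down, LOOK stop order: [4, 2, 7, 10]
  6 → 4: |4-6| = 2, total = 2
  4 → 2: |2-4| = 2, total = 4
  2 → 7: |7-2| = 5, total = 9
  7 → 10: |10-7| = 3, total = 12

Answer: 12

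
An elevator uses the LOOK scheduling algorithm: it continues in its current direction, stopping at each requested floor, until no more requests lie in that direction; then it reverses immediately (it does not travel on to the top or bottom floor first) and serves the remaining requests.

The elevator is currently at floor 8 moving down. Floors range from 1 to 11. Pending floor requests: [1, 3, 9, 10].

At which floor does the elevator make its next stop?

Answer: 3

Derivation:
Current floor: 8, direction: down
Requests above: [9, 10]
Requests below: [1, 3]
Moving down and requests lie below → nearest below is max([1, 3]) = 3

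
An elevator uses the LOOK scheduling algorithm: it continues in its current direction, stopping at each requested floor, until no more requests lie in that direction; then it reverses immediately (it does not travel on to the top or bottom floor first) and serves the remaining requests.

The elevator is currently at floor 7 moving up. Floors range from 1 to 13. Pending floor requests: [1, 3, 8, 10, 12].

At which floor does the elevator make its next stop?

Current floor: 7, direction: up
Requests above: [8, 10, 12]
Requests below: [1, 3]
Moving up and requests lie above → nearest above is min([8, 10, 12]) = 8

Answer: 8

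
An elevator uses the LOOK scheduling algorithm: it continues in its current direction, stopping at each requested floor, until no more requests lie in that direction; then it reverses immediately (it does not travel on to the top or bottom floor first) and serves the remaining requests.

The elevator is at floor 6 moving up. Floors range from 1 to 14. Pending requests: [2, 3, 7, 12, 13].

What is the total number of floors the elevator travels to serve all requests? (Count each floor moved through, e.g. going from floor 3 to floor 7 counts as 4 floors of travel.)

Start at floor 6 moving up, LOOK stop order: [7, 12, 13, 3, 2]
  6 → 7: |7-6| = 1, total = 1
  7 → 12: |12-7| = 5, total = 6
  12 → 13: |13-12| = 1, total = 7
  13 → 3: |3-13| = 10, total = 17
  3 → 2: |2-3| = 1, total = 18

Answer: 18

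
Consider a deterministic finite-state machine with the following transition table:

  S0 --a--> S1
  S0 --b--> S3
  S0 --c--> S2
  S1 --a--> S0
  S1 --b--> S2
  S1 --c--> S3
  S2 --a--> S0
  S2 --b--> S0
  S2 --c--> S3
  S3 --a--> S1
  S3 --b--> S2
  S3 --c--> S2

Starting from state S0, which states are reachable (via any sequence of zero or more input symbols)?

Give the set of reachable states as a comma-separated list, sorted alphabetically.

BFS from S0:
  visit S0: S0--a-->S1 (new), S0--b-->S3 (new), S0--c-->S2 (new)
  visit S1: S1--a-->S0 (seen), S1--b-->S2 (seen), S1--c-->S3 (seen)
  visit S3: S3--a-->S1 (seen), S3--b-->S2 (seen), S3--c-->S2 (seen)
  visit S2: S2--a-->S0 (seen), S2--b-->S0 (seen), S2--c-->S3 (seen)

Answer: S0, S1, S2, S3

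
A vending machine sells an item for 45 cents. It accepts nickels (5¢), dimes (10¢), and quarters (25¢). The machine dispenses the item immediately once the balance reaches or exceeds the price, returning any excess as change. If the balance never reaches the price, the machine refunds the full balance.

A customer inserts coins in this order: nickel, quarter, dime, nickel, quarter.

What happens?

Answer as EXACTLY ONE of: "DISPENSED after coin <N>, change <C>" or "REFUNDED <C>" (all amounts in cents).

Answer: DISPENSED after coin 4, change 0

Derivation:
Price: 45¢
Coin 1 (nickel, 5¢): balance = 5¢
Coin 2 (quarter, 25¢): balance = 30¢
Coin 3 (dime, 10¢): balance = 40¢
Coin 4 (nickel, 5¢): balance = 45¢
  → balance >= price → DISPENSE, change = 45 - 45 = 0¢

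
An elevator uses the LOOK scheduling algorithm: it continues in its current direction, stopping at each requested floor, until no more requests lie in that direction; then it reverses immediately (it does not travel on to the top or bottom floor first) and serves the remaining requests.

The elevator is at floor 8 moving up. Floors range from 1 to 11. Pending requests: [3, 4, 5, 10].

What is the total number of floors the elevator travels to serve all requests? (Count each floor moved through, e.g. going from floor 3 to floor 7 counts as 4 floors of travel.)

Answer: 9

Derivation:
Start at floor 8 moving up, LOOK stop order: [10, 5, 4, 3]
  8 → 10: |10-8| = 2, total = 2
  10 → 5: |5-10| = 5, total = 7
  5 → 4: |4-5| = 1, total = 8
  4 → 3: |3-4| = 1, total = 9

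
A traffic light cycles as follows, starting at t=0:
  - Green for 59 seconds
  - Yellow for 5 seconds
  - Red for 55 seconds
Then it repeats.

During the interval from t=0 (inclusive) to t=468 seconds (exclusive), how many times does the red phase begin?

Answer: 4

Derivation:
Cycle = 59+5+55 = 119s
red phase starts at t = k*119 + 64 for k=0,1,2,...
Need k*119+64 < 468 → k < 3.395
k ∈ {0, ..., 3} → 4 starts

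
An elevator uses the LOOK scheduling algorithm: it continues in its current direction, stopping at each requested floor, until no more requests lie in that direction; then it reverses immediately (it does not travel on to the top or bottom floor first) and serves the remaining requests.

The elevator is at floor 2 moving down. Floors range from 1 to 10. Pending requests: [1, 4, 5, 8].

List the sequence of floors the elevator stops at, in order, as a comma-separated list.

Current: 2, moving DOWN
Serve below first (descending): [1]
Then reverse, serve above (ascending): [4, 5, 8]

Answer: 1, 4, 5, 8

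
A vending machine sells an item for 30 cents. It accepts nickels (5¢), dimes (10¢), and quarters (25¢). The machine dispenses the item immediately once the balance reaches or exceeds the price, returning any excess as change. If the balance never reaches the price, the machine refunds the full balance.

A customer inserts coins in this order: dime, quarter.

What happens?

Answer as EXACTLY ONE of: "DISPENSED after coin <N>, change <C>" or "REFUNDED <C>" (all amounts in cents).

Price: 30¢
Coin 1 (dime, 10¢): balance = 10¢
Coin 2 (quarter, 25¢): balance = 35¢
  → balance >= price → DISPENSE, change = 35 - 30 = 5¢

Answer: DISPENSED after coin 2, change 5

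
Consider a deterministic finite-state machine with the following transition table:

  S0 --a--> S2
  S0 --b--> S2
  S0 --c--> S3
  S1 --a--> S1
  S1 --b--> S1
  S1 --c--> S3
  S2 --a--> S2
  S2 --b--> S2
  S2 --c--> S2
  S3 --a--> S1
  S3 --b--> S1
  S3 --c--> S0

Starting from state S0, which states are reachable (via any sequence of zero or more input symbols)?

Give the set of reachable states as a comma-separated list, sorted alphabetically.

BFS from S0:
  visit S0: S0--a-->S2 (new), S0--b-->S2 (seen), S0--c-->S3 (new)
  visit S2: S2--a-->S2 (seen), S2--b-->S2 (seen), S2--c-->S2 (seen)
  visit S3: S3--a-->S1 (new), S3--b-->S1 (seen), S3--c-->S0 (seen)
  visit S1: S1--a-->S1 (seen), S1--b-->S1 (seen), S1--c-->S3 (seen)

Answer: S0, S1, S2, S3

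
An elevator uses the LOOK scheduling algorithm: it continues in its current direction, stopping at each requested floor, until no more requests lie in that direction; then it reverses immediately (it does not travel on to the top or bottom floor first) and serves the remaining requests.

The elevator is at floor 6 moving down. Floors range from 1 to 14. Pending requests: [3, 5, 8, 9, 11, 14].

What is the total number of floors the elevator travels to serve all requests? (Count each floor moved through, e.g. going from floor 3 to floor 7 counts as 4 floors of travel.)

Answer: 14

Derivation:
Start at floor 6 moving down, LOOK stop order: [5, 3, 8, 9, 11, 14]
  6 → 5: |5-6| = 1, total = 1
  5 → 3: |3-5| = 2, total = 3
  3 → 8: |8-3| = 5, total = 8
  8 → 9: |9-8| = 1, total = 9
  9 → 11: |11-9| = 2, total = 11
  11 → 14: |14-11| = 3, total = 14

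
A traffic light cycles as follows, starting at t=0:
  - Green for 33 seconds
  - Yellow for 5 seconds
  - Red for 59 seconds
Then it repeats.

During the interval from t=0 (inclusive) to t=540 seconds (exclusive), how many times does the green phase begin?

Cycle = 33+5+59 = 97s
green phase starts at t = k*97 + 0 for k=0,1,2,...
Need k*97+0 < 540 → k < 5.567
k ∈ {0, ..., 5} → 6 starts

Answer: 6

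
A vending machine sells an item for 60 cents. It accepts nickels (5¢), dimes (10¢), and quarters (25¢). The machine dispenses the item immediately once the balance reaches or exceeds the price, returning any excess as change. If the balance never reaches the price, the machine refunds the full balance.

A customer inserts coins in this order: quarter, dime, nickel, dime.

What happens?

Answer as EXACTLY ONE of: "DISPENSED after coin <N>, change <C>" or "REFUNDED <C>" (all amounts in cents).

Price: 60¢
Coin 1 (quarter, 25¢): balance = 25¢
Coin 2 (dime, 10¢): balance = 35¢
Coin 3 (nickel, 5¢): balance = 40¢
Coin 4 (dime, 10¢): balance = 50¢
All coins inserted, balance 50¢ < price 60¢ → REFUND 50¢

Answer: REFUNDED 50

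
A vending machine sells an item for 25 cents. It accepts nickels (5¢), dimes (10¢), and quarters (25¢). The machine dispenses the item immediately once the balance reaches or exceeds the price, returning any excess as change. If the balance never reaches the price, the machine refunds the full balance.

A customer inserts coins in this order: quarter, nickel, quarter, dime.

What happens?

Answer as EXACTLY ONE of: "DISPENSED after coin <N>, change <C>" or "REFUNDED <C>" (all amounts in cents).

Price: 25¢
Coin 1 (quarter, 25¢): balance = 25¢
  → balance >= price → DISPENSE, change = 25 - 25 = 0¢

Answer: DISPENSED after coin 1, change 0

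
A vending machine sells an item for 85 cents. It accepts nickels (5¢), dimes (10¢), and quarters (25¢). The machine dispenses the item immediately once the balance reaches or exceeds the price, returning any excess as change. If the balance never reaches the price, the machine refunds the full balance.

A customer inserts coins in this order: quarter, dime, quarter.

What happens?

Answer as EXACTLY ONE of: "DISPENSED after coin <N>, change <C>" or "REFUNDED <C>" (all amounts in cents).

Price: 85¢
Coin 1 (quarter, 25¢): balance = 25¢
Coin 2 (dime, 10¢): balance = 35¢
Coin 3 (quarter, 25¢): balance = 60¢
All coins inserted, balance 60¢ < price 85¢ → REFUND 60¢

Answer: REFUNDED 60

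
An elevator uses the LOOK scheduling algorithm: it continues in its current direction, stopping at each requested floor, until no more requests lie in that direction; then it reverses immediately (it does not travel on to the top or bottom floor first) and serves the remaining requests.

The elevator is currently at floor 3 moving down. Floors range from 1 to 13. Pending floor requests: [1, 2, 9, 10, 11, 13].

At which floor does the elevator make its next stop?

Current floor: 3, direction: down
Requests above: [9, 10, 11, 13]
Requests below: [1, 2]
Moving down and requests lie below → nearest below is max([1, 2]) = 2

Answer: 2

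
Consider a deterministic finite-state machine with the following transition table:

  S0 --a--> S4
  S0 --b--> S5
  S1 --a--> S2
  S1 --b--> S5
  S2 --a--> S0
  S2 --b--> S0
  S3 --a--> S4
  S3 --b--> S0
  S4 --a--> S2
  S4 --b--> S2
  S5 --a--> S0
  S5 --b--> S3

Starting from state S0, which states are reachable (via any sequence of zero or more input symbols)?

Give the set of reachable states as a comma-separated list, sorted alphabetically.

Answer: S0, S2, S3, S4, S5

Derivation:
BFS from S0:
  visit S0: S0--a-->S4 (new), S0--b-->S5 (new)
  visit S4: S4--a-->S2 (new), S4--b-->S2 (seen)
  visit S5: S5--a-->S0 (seen), S5--b-->S3 (new)
  visit S2: S2--a-->S0 (seen), S2--b-->S0 (seen)
  visit S3: S3--a-->S4 (seen), S3--b-->S0 (seen)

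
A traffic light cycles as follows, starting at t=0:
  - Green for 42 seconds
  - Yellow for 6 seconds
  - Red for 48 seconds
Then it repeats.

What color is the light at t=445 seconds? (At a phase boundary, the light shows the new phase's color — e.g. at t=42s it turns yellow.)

Answer: red

Derivation:
Cycle length = 42 + 6 + 48 = 96s
t = 445, phase_t = 445 mod 96 = 61
61 >= 48 → RED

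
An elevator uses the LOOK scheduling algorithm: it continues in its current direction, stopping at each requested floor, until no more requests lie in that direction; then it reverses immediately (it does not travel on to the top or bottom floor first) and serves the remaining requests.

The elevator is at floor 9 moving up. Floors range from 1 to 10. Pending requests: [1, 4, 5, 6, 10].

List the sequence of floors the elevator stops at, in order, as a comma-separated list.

Current: 9, moving UP
Serve above first (ascending): [10]
Then reverse, serve below (descending): [6, 5, 4, 1]

Answer: 10, 6, 5, 4, 1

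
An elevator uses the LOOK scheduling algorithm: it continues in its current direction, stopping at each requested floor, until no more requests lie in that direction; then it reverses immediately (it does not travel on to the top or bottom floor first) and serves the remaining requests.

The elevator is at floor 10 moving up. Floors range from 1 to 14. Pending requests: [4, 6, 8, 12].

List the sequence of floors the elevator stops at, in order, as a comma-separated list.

Answer: 12, 8, 6, 4

Derivation:
Current: 10, moving UP
Serve above first (ascending): [12]
Then reverse, serve below (descending): [8, 6, 4]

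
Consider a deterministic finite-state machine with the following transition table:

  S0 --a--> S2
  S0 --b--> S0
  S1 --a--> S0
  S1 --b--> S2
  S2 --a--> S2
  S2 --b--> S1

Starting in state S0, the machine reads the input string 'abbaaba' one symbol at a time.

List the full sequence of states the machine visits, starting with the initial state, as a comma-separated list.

Start: S0
  read 'a': S0 --a--> S2
  read 'b': S2 --b--> S1
  read 'b': S1 --b--> S2
  read 'a': S2 --a--> S2
  read 'a': S2 --a--> S2
  read 'b': S2 --b--> S1
  read 'a': S1 --a--> S0

Answer: S0, S2, S1, S2, S2, S2, S1, S0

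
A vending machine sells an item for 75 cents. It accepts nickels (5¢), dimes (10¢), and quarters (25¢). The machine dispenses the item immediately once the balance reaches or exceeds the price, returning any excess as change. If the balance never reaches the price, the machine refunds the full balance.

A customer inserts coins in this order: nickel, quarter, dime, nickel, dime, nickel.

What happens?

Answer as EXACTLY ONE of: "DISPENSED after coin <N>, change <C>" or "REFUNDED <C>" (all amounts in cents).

Answer: REFUNDED 60

Derivation:
Price: 75¢
Coin 1 (nickel, 5¢): balance = 5¢
Coin 2 (quarter, 25¢): balance = 30¢
Coin 3 (dime, 10¢): balance = 40¢
Coin 4 (nickel, 5¢): balance = 45¢
Coin 5 (dime, 10¢): balance = 55¢
Coin 6 (nickel, 5¢): balance = 60¢
All coins inserted, balance 60¢ < price 75¢ → REFUND 60¢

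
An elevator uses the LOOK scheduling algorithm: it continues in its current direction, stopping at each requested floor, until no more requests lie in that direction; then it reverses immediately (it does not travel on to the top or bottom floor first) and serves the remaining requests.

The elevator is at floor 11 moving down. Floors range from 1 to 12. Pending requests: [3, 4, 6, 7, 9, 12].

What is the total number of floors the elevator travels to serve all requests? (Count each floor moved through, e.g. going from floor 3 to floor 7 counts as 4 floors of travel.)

Start at floor 11 moving down, LOOK stop order: [9, 7, 6, 4, 3, 12]
  11 → 9: |9-11| = 2, total = 2
  9 → 7: |7-9| = 2, total = 4
  7 → 6: |6-7| = 1, total = 5
  6 → 4: |4-6| = 2, total = 7
  4 → 3: |3-4| = 1, total = 8
  3 → 12: |12-3| = 9, total = 17

Answer: 17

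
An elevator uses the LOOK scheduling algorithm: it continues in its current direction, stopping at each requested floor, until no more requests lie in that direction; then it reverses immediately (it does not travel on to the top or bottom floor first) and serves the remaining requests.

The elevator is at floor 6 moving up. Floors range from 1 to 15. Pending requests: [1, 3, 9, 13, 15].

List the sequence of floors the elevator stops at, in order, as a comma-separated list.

Current: 6, moving UP
Serve above first (ascending): [9, 13, 15]
Then reverse, serve below (descending): [3, 1]

Answer: 9, 13, 15, 3, 1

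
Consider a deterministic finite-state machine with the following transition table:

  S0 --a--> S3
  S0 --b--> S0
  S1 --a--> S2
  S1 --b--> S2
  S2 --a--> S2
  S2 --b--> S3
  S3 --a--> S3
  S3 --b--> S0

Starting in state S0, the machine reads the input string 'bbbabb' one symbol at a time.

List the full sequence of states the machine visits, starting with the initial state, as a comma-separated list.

Start: S0
  read 'b': S0 --b--> S0
  read 'b': S0 --b--> S0
  read 'b': S0 --b--> S0
  read 'a': S0 --a--> S3
  read 'b': S3 --b--> S0
  read 'b': S0 --b--> S0

Answer: S0, S0, S0, S0, S3, S0, S0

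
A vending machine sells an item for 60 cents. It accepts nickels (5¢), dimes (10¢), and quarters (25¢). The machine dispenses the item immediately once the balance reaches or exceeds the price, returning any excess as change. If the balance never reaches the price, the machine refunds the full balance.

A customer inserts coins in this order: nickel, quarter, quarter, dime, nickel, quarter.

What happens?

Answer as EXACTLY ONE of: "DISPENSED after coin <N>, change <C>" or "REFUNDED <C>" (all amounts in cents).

Price: 60¢
Coin 1 (nickel, 5¢): balance = 5¢
Coin 2 (quarter, 25¢): balance = 30¢
Coin 3 (quarter, 25¢): balance = 55¢
Coin 4 (dime, 10¢): balance = 65¢
  → balance >= price → DISPENSE, change = 65 - 60 = 5¢

Answer: DISPENSED after coin 4, change 5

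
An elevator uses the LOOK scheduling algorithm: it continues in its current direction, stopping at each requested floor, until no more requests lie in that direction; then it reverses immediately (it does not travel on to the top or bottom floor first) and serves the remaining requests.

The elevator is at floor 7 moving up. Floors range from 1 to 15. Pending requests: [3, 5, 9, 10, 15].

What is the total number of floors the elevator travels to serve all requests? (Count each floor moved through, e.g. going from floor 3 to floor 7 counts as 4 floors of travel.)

Start at floor 7 moving up, LOOK stop order: [9, 10, 15, 5, 3]
  7 → 9: |9-7| = 2, total = 2
  9 → 10: |10-9| = 1, total = 3
  10 → 15: |15-10| = 5, total = 8
  15 → 5: |5-15| = 10, total = 18
  5 → 3: |3-5| = 2, total = 20

Answer: 20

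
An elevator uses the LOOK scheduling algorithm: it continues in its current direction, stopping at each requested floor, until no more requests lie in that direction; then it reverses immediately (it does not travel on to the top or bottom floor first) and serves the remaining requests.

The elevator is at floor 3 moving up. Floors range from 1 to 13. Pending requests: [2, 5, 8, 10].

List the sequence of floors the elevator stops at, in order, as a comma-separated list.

Answer: 5, 8, 10, 2

Derivation:
Current: 3, moving UP
Serve above first (ascending): [5, 8, 10]
Then reverse, serve below (descending): [2]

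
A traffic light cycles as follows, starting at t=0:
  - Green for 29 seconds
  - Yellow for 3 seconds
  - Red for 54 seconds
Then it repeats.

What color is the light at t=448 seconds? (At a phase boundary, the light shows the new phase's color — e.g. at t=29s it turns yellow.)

Cycle length = 29 + 3 + 54 = 86s
t = 448, phase_t = 448 mod 86 = 18
18 < 29 (green end) → GREEN

Answer: green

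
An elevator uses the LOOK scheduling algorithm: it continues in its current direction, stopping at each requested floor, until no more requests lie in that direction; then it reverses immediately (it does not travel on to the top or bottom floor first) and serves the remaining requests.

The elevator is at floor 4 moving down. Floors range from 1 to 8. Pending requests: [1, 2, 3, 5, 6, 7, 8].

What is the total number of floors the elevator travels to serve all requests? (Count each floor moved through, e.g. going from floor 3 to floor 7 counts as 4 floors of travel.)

Answer: 10

Derivation:
Start at floor 4 moving down, LOOK stop order: [3, 2, 1, 5, 6, 7, 8]
  4 → 3: |3-4| = 1, total = 1
  3 → 2: |2-3| = 1, total = 2
  2 → 1: |1-2| = 1, total = 3
  1 → 5: |5-1| = 4, total = 7
  5 → 6: |6-5| = 1, total = 8
  6 → 7: |7-6| = 1, total = 9
  7 → 8: |8-7| = 1, total = 10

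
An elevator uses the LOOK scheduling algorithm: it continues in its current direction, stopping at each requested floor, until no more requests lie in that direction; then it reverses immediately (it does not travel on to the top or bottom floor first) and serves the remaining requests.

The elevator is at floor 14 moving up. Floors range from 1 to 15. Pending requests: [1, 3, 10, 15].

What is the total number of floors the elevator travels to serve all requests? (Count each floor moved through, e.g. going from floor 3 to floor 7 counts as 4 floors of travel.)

Start at floor 14 moving up, LOOK stop order: [15, 10, 3, 1]
  14 → 15: |15-14| = 1, total = 1
  15 → 10: |10-15| = 5, total = 6
  10 → 3: |3-10| = 7, total = 13
  3 → 1: |1-3| = 2, total = 15

Answer: 15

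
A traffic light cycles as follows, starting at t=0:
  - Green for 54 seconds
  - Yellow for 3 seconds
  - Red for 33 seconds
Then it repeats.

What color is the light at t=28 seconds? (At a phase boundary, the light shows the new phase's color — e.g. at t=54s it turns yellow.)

Answer: green

Derivation:
Cycle length = 54 + 3 + 33 = 90s
t = 28, phase_t = 28 mod 90 = 28
28 < 54 (green end) → GREEN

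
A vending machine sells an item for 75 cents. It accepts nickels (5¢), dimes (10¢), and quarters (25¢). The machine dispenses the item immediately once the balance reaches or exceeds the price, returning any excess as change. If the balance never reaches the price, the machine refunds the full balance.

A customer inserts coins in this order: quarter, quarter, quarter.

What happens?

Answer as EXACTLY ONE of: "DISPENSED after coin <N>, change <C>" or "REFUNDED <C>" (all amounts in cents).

Price: 75¢
Coin 1 (quarter, 25¢): balance = 25¢
Coin 2 (quarter, 25¢): balance = 50¢
Coin 3 (quarter, 25¢): balance = 75¢
  → balance >= price → DISPENSE, change = 75 - 75 = 0¢

Answer: DISPENSED after coin 3, change 0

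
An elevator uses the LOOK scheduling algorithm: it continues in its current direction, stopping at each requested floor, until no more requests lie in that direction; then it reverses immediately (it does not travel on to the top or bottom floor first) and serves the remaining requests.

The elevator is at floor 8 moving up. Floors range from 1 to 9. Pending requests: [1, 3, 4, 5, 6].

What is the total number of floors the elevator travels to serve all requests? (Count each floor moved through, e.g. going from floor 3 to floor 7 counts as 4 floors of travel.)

Start at floor 8 moving up, LOOK stop order: [6, 5, 4, 3, 1]
  8 → 6: |6-8| = 2, total = 2
  6 → 5: |5-6| = 1, total = 3
  5 → 4: |4-5| = 1, total = 4
  4 → 3: |3-4| = 1, total = 5
  3 → 1: |1-3| = 2, total = 7

Answer: 7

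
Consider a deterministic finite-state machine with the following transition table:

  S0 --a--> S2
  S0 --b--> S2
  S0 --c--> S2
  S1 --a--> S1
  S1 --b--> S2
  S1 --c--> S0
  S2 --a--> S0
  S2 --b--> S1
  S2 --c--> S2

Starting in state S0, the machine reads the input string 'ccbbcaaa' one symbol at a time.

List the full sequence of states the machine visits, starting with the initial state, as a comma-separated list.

Start: S0
  read 'c': S0 --c--> S2
  read 'c': S2 --c--> S2
  read 'b': S2 --b--> S1
  read 'b': S1 --b--> S2
  read 'c': S2 --c--> S2
  read 'a': S2 --a--> S0
  read 'a': S0 --a--> S2
  read 'a': S2 --a--> S0

Answer: S0, S2, S2, S1, S2, S2, S0, S2, S0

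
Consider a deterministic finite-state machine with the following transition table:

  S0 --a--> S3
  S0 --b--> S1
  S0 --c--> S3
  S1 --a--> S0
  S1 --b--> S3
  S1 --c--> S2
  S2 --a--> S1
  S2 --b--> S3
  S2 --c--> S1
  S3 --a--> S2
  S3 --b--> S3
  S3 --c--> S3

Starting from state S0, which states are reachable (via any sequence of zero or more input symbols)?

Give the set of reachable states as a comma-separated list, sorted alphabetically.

BFS from S0:
  visit S0: S0--a-->S3 (new), S0--b-->S1 (new), S0--c-->S3 (seen)
  visit S3: S3--a-->S2 (new), S3--b-->S3 (seen), S3--c-->S3 (seen)
  visit S1: S1--a-->S0 (seen), S1--b-->S3 (seen), S1--c-->S2 (seen)
  visit S2: S2--a-->S1 (seen), S2--b-->S3 (seen), S2--c-->S1 (seen)

Answer: S0, S1, S2, S3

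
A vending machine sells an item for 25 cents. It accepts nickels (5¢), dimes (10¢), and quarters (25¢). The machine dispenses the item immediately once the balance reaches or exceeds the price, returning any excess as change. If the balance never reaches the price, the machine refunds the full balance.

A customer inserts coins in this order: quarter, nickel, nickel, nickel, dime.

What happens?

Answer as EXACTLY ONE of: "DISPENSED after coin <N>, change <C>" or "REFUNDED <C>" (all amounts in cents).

Answer: DISPENSED after coin 1, change 0

Derivation:
Price: 25¢
Coin 1 (quarter, 25¢): balance = 25¢
  → balance >= price → DISPENSE, change = 25 - 25 = 0¢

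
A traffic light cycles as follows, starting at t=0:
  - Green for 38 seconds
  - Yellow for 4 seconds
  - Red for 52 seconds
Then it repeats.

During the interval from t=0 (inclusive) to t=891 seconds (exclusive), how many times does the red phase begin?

Cycle = 38+4+52 = 94s
red phase starts at t = k*94 + 42 for k=0,1,2,...
Need k*94+42 < 891 → k < 9.032
k ∈ {0, ..., 9} → 10 starts

Answer: 10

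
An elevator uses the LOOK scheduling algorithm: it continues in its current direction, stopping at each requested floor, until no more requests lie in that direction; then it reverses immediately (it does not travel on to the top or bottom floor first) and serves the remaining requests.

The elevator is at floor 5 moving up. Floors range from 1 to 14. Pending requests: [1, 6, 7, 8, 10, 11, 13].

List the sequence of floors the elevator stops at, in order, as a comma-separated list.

Current: 5, moving UP
Serve above first (ascending): [6, 7, 8, 10, 11, 13]
Then reverse, serve below (descending): [1]

Answer: 6, 7, 8, 10, 11, 13, 1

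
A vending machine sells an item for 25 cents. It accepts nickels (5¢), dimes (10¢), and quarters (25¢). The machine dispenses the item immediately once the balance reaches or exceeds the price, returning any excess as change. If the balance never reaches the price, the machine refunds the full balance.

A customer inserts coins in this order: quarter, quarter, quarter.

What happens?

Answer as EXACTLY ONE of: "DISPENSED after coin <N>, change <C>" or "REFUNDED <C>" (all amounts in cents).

Answer: DISPENSED after coin 1, change 0

Derivation:
Price: 25¢
Coin 1 (quarter, 25¢): balance = 25¢
  → balance >= price → DISPENSE, change = 25 - 25 = 0¢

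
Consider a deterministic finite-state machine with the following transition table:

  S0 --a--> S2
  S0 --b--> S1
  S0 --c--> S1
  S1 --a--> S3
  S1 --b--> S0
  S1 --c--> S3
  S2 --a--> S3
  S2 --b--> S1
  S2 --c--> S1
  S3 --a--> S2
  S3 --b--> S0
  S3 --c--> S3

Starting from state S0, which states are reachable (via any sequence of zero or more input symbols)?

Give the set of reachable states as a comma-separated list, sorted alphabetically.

BFS from S0:
  visit S0: S0--a-->S2 (new), S0--b-->S1 (new), S0--c-->S1 (seen)
  visit S2: S2--a-->S3 (new), S2--b-->S1 (seen), S2--c-->S1 (seen)
  visit S1: S1--a-->S3 (seen), S1--b-->S0 (seen), S1--c-->S3 (seen)
  visit S3: S3--a-->S2 (seen), S3--b-->S0 (seen), S3--c-->S3 (seen)

Answer: S0, S1, S2, S3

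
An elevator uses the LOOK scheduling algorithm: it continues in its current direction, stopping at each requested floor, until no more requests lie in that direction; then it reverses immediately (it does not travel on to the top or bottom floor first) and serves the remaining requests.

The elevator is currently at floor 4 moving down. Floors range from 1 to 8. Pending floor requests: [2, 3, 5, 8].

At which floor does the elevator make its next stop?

Current floor: 4, direction: down
Requests above: [5, 8]
Requests below: [2, 3]
Moving down and requests lie below → nearest below is max([2, 3]) = 3

Answer: 3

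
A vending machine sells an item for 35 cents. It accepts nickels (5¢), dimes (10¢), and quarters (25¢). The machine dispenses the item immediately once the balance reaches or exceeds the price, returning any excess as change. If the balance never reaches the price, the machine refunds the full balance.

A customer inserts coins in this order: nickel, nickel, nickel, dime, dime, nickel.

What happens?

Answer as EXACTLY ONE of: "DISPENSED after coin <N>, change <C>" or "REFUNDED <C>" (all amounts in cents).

Answer: DISPENSED after coin 5, change 0

Derivation:
Price: 35¢
Coin 1 (nickel, 5¢): balance = 5¢
Coin 2 (nickel, 5¢): balance = 10¢
Coin 3 (nickel, 5¢): balance = 15¢
Coin 4 (dime, 10¢): balance = 25¢
Coin 5 (dime, 10¢): balance = 35¢
  → balance >= price → DISPENSE, change = 35 - 35 = 0¢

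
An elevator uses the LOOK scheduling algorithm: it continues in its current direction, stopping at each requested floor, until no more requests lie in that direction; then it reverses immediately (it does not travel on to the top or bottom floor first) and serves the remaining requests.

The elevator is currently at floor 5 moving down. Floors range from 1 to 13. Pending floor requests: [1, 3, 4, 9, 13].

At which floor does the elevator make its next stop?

Current floor: 5, direction: down
Requests above: [9, 13]
Requests below: [1, 3, 4]
Moving down and requests lie below → nearest below is max([1, 3, 4]) = 4

Answer: 4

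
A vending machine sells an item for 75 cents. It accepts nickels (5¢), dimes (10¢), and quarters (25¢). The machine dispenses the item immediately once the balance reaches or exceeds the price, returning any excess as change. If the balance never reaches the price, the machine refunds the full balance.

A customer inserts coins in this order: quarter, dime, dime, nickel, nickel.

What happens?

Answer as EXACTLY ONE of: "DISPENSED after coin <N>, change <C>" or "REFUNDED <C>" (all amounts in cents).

Answer: REFUNDED 55

Derivation:
Price: 75¢
Coin 1 (quarter, 25¢): balance = 25¢
Coin 2 (dime, 10¢): balance = 35¢
Coin 3 (dime, 10¢): balance = 45¢
Coin 4 (nickel, 5¢): balance = 50¢
Coin 5 (nickel, 5¢): balance = 55¢
All coins inserted, balance 55¢ < price 75¢ → REFUND 55¢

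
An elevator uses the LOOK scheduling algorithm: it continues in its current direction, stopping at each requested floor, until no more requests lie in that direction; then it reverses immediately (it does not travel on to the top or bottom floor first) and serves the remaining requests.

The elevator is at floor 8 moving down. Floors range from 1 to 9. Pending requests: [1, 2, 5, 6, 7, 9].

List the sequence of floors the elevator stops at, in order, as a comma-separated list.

Current: 8, moving DOWN
Serve below first (descending): [7, 6, 5, 2, 1]
Then reverse, serve above (ascending): [9]

Answer: 7, 6, 5, 2, 1, 9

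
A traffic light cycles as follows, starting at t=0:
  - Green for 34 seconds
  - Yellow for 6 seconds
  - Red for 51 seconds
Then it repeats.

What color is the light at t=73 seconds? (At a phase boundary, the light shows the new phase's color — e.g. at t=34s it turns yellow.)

Answer: red

Derivation:
Cycle length = 34 + 6 + 51 = 91s
t = 73, phase_t = 73 mod 91 = 73
73 >= 40 → RED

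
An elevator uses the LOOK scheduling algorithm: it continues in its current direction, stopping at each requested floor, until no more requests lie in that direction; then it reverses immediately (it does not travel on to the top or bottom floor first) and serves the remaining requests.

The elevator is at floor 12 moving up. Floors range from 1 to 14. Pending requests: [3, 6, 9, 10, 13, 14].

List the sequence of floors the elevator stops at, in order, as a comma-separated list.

Current: 12, moving UP
Serve above first (ascending): [13, 14]
Then reverse, serve below (descending): [10, 9, 6, 3]

Answer: 13, 14, 10, 9, 6, 3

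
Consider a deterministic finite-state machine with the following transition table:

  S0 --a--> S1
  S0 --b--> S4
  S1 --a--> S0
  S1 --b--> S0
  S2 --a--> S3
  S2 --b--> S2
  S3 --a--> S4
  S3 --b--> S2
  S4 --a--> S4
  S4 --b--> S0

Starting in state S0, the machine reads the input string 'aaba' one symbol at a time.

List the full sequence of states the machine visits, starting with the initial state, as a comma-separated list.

Start: S0
  read 'a': S0 --a--> S1
  read 'a': S1 --a--> S0
  read 'b': S0 --b--> S4
  read 'a': S4 --a--> S4

Answer: S0, S1, S0, S4, S4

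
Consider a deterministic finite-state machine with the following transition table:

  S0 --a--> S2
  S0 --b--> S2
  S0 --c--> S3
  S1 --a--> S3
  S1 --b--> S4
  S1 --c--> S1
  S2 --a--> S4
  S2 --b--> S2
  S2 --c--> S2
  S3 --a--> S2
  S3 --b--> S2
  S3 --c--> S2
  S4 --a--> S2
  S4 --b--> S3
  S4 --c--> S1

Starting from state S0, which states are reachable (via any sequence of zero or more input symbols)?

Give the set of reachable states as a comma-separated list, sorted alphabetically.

Answer: S0, S1, S2, S3, S4

Derivation:
BFS from S0:
  visit S0: S0--a-->S2 (new), S0--b-->S2 (seen), S0--c-->S3 (new)
  visit S2: S2--a-->S4 (new), S2--b-->S2 (seen), S2--c-->S2 (seen)
  visit S3: S3--a-->S2 (seen), S3--b-->S2 (seen), S3--c-->S2 (seen)
  visit S4: S4--a-->S2 (seen), S4--b-->S3 (seen), S4--c-->S1 (new)
  visit S1: S1--a-->S3 (seen), S1--b-->S4 (seen), S1--c-->S1 (seen)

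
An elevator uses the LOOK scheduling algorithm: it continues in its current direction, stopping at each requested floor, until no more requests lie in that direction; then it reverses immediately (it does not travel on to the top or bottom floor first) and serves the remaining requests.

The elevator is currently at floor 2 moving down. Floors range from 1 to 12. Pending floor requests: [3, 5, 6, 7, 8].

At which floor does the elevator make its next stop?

Answer: 3

Derivation:
Current floor: 2, direction: down
Requests above: [3, 5, 6, 7, 8]
Requests below: []
Moving down but no requests below → reverse; nearest above is min([3, 5, 6, 7, 8]) = 3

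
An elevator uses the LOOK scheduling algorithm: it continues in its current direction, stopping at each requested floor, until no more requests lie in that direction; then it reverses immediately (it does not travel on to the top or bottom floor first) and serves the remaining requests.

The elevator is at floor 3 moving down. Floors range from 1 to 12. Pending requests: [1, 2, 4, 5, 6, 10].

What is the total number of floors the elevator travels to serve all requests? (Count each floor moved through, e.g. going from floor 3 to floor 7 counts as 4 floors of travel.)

Answer: 11

Derivation:
Start at floor 3 moving down, LOOK stop order: [2, 1, 4, 5, 6, 10]
  3 → 2: |2-3| = 1, total = 1
  2 → 1: |1-2| = 1, total = 2
  1 → 4: |4-1| = 3, total = 5
  4 → 5: |5-4| = 1, total = 6
  5 → 6: |6-5| = 1, total = 7
  6 → 10: |10-6| = 4, total = 11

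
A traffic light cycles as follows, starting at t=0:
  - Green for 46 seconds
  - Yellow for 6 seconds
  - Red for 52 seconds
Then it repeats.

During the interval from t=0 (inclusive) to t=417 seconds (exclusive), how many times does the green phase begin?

Answer: 5

Derivation:
Cycle = 46+6+52 = 104s
green phase starts at t = k*104 + 0 for k=0,1,2,...
Need k*104+0 < 417 → k < 4.010
k ∈ {0, ..., 4} → 5 starts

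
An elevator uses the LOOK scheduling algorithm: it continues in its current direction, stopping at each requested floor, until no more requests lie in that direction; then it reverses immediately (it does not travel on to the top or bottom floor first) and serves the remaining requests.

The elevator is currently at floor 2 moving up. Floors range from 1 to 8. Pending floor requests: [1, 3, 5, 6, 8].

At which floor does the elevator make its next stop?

Current floor: 2, direction: up
Requests above: [3, 5, 6, 8]
Requests below: [1]
Moving up and requests lie above → nearest above is min([3, 5, 6, 8]) = 3

Answer: 3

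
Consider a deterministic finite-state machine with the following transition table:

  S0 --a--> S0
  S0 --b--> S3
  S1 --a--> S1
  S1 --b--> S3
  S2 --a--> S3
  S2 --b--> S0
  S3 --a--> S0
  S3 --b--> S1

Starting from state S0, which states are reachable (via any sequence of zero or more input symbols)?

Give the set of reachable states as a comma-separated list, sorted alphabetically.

BFS from S0:
  visit S0: S0--a-->S0 (seen), S0--b-->S3 (new)
  visit S3: S3--a-->S0 (seen), S3--b-->S1 (new)
  visit S1: S1--a-->S1 (seen), S1--b-->S3 (seen)

Answer: S0, S1, S3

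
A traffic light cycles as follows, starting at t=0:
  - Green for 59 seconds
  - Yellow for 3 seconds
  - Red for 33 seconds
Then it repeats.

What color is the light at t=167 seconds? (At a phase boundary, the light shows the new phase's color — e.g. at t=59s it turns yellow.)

Answer: red

Derivation:
Cycle length = 59 + 3 + 33 = 95s
t = 167, phase_t = 167 mod 95 = 72
72 >= 62 → RED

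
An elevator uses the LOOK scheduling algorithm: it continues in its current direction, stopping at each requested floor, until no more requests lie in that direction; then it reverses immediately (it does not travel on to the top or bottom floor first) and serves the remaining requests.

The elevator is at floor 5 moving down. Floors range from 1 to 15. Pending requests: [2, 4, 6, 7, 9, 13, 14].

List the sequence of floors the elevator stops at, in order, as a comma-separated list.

Answer: 4, 2, 6, 7, 9, 13, 14

Derivation:
Current: 5, moving DOWN
Serve below first (descending): [4, 2]
Then reverse, serve above (ascending): [6, 7, 9, 13, 14]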